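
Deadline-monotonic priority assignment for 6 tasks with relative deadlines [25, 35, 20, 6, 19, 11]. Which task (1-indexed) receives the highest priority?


Sort tasks by relative deadline (ascending):
  Task 4: deadline = 6
  Task 6: deadline = 11
  Task 5: deadline = 19
  Task 3: deadline = 20
  Task 1: deadline = 25
  Task 2: deadline = 35
Priority order (highest first): [4, 6, 5, 3, 1, 2]
Highest priority task = 4

4


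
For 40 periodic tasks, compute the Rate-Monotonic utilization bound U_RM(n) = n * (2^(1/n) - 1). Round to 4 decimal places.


Compute 2^(1/40) = 1.0174796921
Subtract 1: 1.0174796921 - 1 = 0.0174796921
Multiply by n: 40 * 0.0174796921 = 0.6991876840
Round to 4 dp: 0.6992

0.6992


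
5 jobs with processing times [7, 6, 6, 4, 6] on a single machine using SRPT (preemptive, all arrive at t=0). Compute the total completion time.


Since all jobs arrive at t=0, SRPT equals SPT ordering.
SPT order: [4, 6, 6, 6, 7]
Completion times:
  Job 1: p=4, C=4
  Job 2: p=6, C=10
  Job 3: p=6, C=16
  Job 4: p=6, C=22
  Job 5: p=7, C=29
Total completion time = 4 + 10 + 16 + 22 + 29 = 81

81


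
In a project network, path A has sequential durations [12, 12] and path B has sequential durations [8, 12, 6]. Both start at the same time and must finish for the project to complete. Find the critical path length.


Path A total = 12 + 12 = 24
Path B total = 8 + 12 + 6 = 26
Critical path = longest path = max(24, 26) = 26

26


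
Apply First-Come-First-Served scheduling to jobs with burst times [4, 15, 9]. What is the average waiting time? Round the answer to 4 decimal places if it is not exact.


FCFS order (as given): [4, 15, 9]
Waiting times:
  Job 1: wait = 0
  Job 2: wait = 4
  Job 3: wait = 19
Sum of waiting times = 23
Average waiting time = 23/3 = 7.6667

7.6667


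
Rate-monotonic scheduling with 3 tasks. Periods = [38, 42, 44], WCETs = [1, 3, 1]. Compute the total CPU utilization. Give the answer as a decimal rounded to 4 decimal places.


Compute individual utilizations (exact fractions):
  Task 1: C/T = 1/38 (approx. 0.0263)
  Task 2: C/T = 3/42 = 1/14 (approx. 0.0714)
  Task 3: C/T = 1/44 (approx. 0.0227)
Total utilization U = 1/38 + 1/14 + 1/44 = 705/5852
Rounded to 4 decimal places: U = 0.1205
RM (Liu & Layland) bound for 3 tasks = 0.779763; compare with U = 705/5852 (approx. 0.120472)
U <= bound, so schedulable by RM sufficient condition.

0.1205


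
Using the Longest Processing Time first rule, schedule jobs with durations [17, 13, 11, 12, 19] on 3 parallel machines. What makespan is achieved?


Sort jobs in decreasing order (LPT): [19, 17, 13, 12, 11]
Assign each job to the least loaded machine:
  Machine 1: jobs [19], load = 19
  Machine 2: jobs [17, 11], load = 28
  Machine 3: jobs [13, 12], load = 25
Makespan = max load = 28

28


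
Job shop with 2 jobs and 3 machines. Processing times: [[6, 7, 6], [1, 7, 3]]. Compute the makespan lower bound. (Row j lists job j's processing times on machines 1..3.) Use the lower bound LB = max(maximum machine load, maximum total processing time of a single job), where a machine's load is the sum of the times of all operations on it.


Machine loads:
  Machine 1: 6 + 1 = 7
  Machine 2: 7 + 7 = 14
  Machine 3: 6 + 3 = 9
Max machine load = 14
Job totals:
  Job 1: 19
  Job 2: 11
Max job total = 19
Lower bound = max(14, 19) = 19

19


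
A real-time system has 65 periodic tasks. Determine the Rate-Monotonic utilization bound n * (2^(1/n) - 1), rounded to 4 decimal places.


Compute 2^(1/65) = 1.0107208638
Subtract 1: 1.0107208638 - 1 = 0.0107208638
Multiply by n: 65 * 0.0107208638 = 0.6968561470
Round to 4 dp: 0.6969

0.6969


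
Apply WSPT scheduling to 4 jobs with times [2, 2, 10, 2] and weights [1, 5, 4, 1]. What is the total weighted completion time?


Compute p/w ratios and sort ascending (WSPT): [(2, 5), (2, 1), (2, 1), (10, 4)]
Compute weighted completion times:
  Job (p=2,w=5): C=2, w*C=5*2=10
  Job (p=2,w=1): C=4, w*C=1*4=4
  Job (p=2,w=1): C=6, w*C=1*6=6
  Job (p=10,w=4): C=16, w*C=4*16=64
Total weighted completion time = 84

84


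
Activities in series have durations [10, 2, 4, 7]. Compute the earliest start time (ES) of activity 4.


Activity 4 starts after activities 1 through 3 complete.
Predecessor durations: [10, 2, 4]
ES = 10 + 2 + 4 = 16

16


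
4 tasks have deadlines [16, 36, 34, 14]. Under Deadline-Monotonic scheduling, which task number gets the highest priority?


Sort tasks by relative deadline (ascending):
  Task 4: deadline = 14
  Task 1: deadline = 16
  Task 3: deadline = 34
  Task 2: deadline = 36
Priority order (highest first): [4, 1, 3, 2]
Highest priority task = 4

4


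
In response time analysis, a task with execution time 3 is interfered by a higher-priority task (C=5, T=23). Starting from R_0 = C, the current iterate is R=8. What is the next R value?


R_next = C + ceil(R_prev / T_hp) * C_hp
ceil(8 / 23) = ceil(0.3478) = 1
Interference = 1 * 5 = 5
R_next = 3 + 5 = 8
R_next = R_prev, so the iteration has converged (response time = 8).

8


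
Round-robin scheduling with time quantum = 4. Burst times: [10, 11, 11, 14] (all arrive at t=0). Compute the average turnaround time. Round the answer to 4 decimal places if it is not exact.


Time quantum = 4
Execution trace:
  J1 runs 4 units, time = 4
  J2 runs 4 units, time = 8
  J3 runs 4 units, time = 12
  J4 runs 4 units, time = 16
  J1 runs 4 units, time = 20
  J2 runs 4 units, time = 24
  J3 runs 4 units, time = 28
  J4 runs 4 units, time = 32
  J1 runs 2 units, time = 34
  J2 runs 3 units, time = 37
  J3 runs 3 units, time = 40
  J4 runs 4 units, time = 44
  J4 runs 2 units, time = 46
Finish times: [34, 37, 40, 46]
Average turnaround = 157/4 = 39.25

39.25


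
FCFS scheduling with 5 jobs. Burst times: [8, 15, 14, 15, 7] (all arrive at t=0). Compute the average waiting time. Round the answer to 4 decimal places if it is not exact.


FCFS order (as given): [8, 15, 14, 15, 7]
Waiting times:
  Job 1: wait = 0
  Job 2: wait = 8
  Job 3: wait = 23
  Job 4: wait = 37
  Job 5: wait = 52
Sum of waiting times = 120
Average waiting time = 120/5 = 24.0

24.0


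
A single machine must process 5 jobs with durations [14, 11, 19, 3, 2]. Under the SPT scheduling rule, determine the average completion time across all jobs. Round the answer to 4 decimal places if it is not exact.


Sort jobs by processing time (SPT order): [2, 3, 11, 14, 19]
Compute completion times sequentially:
  Job 1: processing = 2, completes at 2
  Job 2: processing = 3, completes at 5
  Job 3: processing = 11, completes at 16
  Job 4: processing = 14, completes at 30
  Job 5: processing = 19, completes at 49
Sum of completion times = 102
Average completion time = 102/5 = 20.4

20.4


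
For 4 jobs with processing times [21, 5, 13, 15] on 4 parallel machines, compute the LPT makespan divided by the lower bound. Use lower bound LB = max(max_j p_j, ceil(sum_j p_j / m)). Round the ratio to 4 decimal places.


LPT order: [21, 15, 13, 5]
Machine loads after assignment: [21, 15, 13, 5]
LPT makespan = 21
Lower bound = max(max_job, ceil(total/4)) = max(21, 14) = 21
Ratio = 21 / 21 = 1.0

1.0


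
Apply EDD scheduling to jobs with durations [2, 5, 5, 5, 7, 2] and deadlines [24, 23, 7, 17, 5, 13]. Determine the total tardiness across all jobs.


Sort by due date (EDD order): [(7, 5), (5, 7), (2, 13), (5, 17), (5, 23), (2, 24)]
Compute completion times and tardiness:
  Job 1: p=7, d=5, C=7, tardiness=max(0,7-5)=2
  Job 2: p=5, d=7, C=12, tardiness=max(0,12-7)=5
  Job 3: p=2, d=13, C=14, tardiness=max(0,14-13)=1
  Job 4: p=5, d=17, C=19, tardiness=max(0,19-17)=2
  Job 5: p=5, d=23, C=24, tardiness=max(0,24-23)=1
  Job 6: p=2, d=24, C=26, tardiness=max(0,26-24)=2
Total tardiness = 13

13


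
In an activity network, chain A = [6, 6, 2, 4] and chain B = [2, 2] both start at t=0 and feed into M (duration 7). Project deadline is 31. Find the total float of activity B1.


Forward pass: ES(B1) = sum of predecessors on chain B = 0
EF = ES + duration = 0 + 2 = 2
Backward pass: LF(M) = deadline = 31; LS(M) = 31 - 7 = 24
LF(B1) = LS(M) - sum(successors on chain B) = 24 - 2 = 22
LS = LF - duration = 22 - 2 = 20
Total float = LS - ES = 20 - 0 = 20

20


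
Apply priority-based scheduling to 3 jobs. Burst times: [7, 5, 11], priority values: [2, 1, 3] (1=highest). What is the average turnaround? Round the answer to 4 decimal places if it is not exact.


Sort by priority (ascending = highest first):
Order: [(1, 5), (2, 7), (3, 11)]
Completion times:
  Priority 1, burst=5, C=5
  Priority 2, burst=7, C=12
  Priority 3, burst=11, C=23
Average turnaround = 40/3 = 13.3333

13.3333


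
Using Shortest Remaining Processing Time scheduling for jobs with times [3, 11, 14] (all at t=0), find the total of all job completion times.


Since all jobs arrive at t=0, SRPT equals SPT ordering.
SPT order: [3, 11, 14]
Completion times:
  Job 1: p=3, C=3
  Job 2: p=11, C=14
  Job 3: p=14, C=28
Total completion time = 3 + 14 + 28 = 45

45


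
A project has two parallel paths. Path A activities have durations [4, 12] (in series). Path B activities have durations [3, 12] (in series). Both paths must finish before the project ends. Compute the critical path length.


Path A total = 4 + 12 = 16
Path B total = 3 + 12 = 15
Critical path = longest path = max(16, 15) = 16

16


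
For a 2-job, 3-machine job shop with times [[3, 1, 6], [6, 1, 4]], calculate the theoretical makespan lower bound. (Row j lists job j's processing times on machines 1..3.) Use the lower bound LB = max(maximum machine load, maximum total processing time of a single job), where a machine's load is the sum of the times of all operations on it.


Machine loads:
  Machine 1: 3 + 6 = 9
  Machine 2: 1 + 1 = 2
  Machine 3: 6 + 4 = 10
Max machine load = 10
Job totals:
  Job 1: 10
  Job 2: 11
Max job total = 11
Lower bound = max(10, 11) = 11

11


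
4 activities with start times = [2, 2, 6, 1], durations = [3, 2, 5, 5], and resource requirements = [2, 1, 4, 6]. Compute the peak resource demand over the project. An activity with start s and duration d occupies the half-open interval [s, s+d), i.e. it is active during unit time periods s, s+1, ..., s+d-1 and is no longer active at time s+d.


Each activity i is active on [start_i, start_i + duration_i).
Compute total resource usage per time slot:
  t=0: active resources = [], total = 0
  t=1: active resources = [6], total = 6
  t=2: active resources = [2, 1, 6], total = 9
  t=3: active resources = [2, 1, 6], total = 9
  t=4: active resources = [2, 6], total = 8
  t=5: active resources = [6], total = 6
  t=6: active resources = [4], total = 4
  t=7: active resources = [4], total = 4
  t=8: active resources = [4], total = 4
  t=9: active resources = [4], total = 4
  t=10: active resources = [4], total = 4
Peak resource demand = 9

9


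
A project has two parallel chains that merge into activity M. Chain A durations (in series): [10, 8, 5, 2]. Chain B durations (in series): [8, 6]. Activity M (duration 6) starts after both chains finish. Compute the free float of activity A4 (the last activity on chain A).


ES(A4) = sum of predecessors on chain A = 23
EF(A4) = ES + duration = 23 + 2 = 25
Successor of A4 is M. ES(M) = max(sum(A), sum(B)) = max(25, 14) = 25
Free float = ES(successor) - EF(current) = 25 - 25 = 0

0


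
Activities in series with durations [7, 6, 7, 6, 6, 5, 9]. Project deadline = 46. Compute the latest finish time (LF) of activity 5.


LF(activity 5) = deadline - sum of successor durations
Successors: activities 6 through 7 with durations [5, 9]
Sum of successor durations = 14
LF = 46 - 14 = 32

32


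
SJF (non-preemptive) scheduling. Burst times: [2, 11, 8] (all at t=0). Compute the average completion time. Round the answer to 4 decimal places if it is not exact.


SJF order (ascending): [2, 8, 11]
Completion times:
  Job 1: burst=2, C=2
  Job 2: burst=8, C=10
  Job 3: burst=11, C=21
Average completion = 33/3 = 11.0

11.0


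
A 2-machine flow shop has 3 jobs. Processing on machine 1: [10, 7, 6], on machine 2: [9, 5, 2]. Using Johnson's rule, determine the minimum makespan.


Apply Johnson's rule:
  Group 1 (a <= b): []
  Group 2 (a > b): [(1, 10, 9), (2, 7, 5), (3, 6, 2)]
Optimal job order: [1, 2, 3]
Schedule:
  Job 1: M1 done at 10, M2 done at 19
  Job 2: M1 done at 17, M2 done at 24
  Job 3: M1 done at 23, M2 done at 26
Makespan = 26

26


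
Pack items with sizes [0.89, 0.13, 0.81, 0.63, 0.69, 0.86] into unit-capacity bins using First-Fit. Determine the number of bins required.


Place items sequentially using First-Fit:
  Item 0.89 -> new Bin 1
  Item 0.13 -> new Bin 2
  Item 0.81 -> Bin 2 (now 0.94)
  Item 0.63 -> new Bin 3
  Item 0.69 -> new Bin 4
  Item 0.86 -> new Bin 5
Total bins used = 5

5


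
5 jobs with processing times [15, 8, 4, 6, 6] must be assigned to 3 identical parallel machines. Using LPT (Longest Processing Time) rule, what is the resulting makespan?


Sort jobs in decreasing order (LPT): [15, 8, 6, 6, 4]
Assign each job to the least loaded machine:
  Machine 1: jobs [15], load = 15
  Machine 2: jobs [8, 4], load = 12
  Machine 3: jobs [6, 6], load = 12
Makespan = max load = 15

15


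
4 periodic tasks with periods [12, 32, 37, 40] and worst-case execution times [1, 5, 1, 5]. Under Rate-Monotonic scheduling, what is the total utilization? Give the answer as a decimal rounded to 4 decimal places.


Compute individual utilizations (exact fractions):
  Task 1: C/T = 1/12 (approx. 0.0833)
  Task 2: C/T = 5/32 (approx. 0.1563)
  Task 3: C/T = 1/37 (approx. 0.027)
  Task 4: C/T = 5/40 = 1/8 (approx. 0.125)
Total utilization U = 1/12 + 5/32 + 1/37 + 1/8 = 1391/3552
Rounded to 4 decimal places: U = 0.3916
RM (Liu & Layland) bound for 4 tasks = 0.756828; compare with U = 1391/3552 (approx. 0.391610)
U <= bound, so schedulable by RM sufficient condition.

0.3916


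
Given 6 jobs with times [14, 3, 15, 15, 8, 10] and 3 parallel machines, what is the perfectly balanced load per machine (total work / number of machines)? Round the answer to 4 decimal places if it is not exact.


Total processing time = 14 + 3 + 15 + 15 + 8 + 10 = 65
Number of machines = 3
Ideal balanced load = 65 / 3 = 21.6667

21.6667


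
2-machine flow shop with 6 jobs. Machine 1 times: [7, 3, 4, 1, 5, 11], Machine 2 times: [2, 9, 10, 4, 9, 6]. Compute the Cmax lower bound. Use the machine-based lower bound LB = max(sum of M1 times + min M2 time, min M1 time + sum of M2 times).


LB1 = sum(M1 times) + min(M2 times) = 31 + 2 = 33
LB2 = min(M1 times) + sum(M2 times) = 1 + 40 = 41
Lower bound = max(LB1, LB2) = max(33, 41) = 41

41


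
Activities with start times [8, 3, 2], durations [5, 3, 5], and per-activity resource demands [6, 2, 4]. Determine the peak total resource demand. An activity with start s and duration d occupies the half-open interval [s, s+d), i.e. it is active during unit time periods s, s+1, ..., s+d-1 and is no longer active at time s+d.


Each activity i is active on [start_i, start_i + duration_i).
Compute total resource usage per time slot:
  t=0: active resources = [], total = 0
  t=1: active resources = [], total = 0
  t=2: active resources = [4], total = 4
  t=3: active resources = [2, 4], total = 6
  t=4: active resources = [2, 4], total = 6
  t=5: active resources = [2, 4], total = 6
  t=6: active resources = [4], total = 4
  t=7: active resources = [], total = 0
  t=8: active resources = [6], total = 6
  t=9: active resources = [6], total = 6
  t=10: active resources = [6], total = 6
  t=11: active resources = [6], total = 6
  t=12: active resources = [6], total = 6
Peak resource demand = 6

6


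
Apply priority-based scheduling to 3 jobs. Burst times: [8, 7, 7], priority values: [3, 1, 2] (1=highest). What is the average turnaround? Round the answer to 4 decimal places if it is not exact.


Sort by priority (ascending = highest first):
Order: [(1, 7), (2, 7), (3, 8)]
Completion times:
  Priority 1, burst=7, C=7
  Priority 2, burst=7, C=14
  Priority 3, burst=8, C=22
Average turnaround = 43/3 = 14.3333

14.3333


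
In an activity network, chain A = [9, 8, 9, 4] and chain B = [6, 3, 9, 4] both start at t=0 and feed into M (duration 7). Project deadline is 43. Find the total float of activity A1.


Forward pass: ES(A1) = sum of predecessors on chain A = 0
EF = ES + duration = 0 + 9 = 9
Backward pass: LF(M) = deadline = 43; LS(M) = 43 - 7 = 36
LF(A1) = LS(M) - sum(successors on chain A) = 36 - 21 = 15
LS = LF - duration = 15 - 9 = 6
Total float = LS - ES = 6 - 0 = 6

6


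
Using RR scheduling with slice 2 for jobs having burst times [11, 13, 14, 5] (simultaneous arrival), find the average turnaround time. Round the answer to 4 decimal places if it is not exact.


Time quantum = 2
Execution trace:
  J1 runs 2 units, time = 2
  J2 runs 2 units, time = 4
  J3 runs 2 units, time = 6
  J4 runs 2 units, time = 8
  J1 runs 2 units, time = 10
  J2 runs 2 units, time = 12
  J3 runs 2 units, time = 14
  J4 runs 2 units, time = 16
  J1 runs 2 units, time = 18
  J2 runs 2 units, time = 20
  J3 runs 2 units, time = 22
  J4 runs 1 units, time = 23
  J1 runs 2 units, time = 25
  J2 runs 2 units, time = 27
  J3 runs 2 units, time = 29
  J1 runs 2 units, time = 31
  J2 runs 2 units, time = 33
  J3 runs 2 units, time = 35
  J1 runs 1 units, time = 36
  J2 runs 2 units, time = 38
  J3 runs 2 units, time = 40
  J2 runs 1 units, time = 41
  J3 runs 2 units, time = 43
Finish times: [36, 41, 43, 23]
Average turnaround = 143/4 = 35.75

35.75


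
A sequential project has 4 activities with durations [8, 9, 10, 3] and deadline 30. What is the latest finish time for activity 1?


LF(activity 1) = deadline - sum of successor durations
Successors: activities 2 through 4 with durations [9, 10, 3]
Sum of successor durations = 22
LF = 30 - 22 = 8

8


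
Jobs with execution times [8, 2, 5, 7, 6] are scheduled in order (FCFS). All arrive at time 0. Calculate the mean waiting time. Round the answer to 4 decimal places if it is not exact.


FCFS order (as given): [8, 2, 5, 7, 6]
Waiting times:
  Job 1: wait = 0
  Job 2: wait = 8
  Job 3: wait = 10
  Job 4: wait = 15
  Job 5: wait = 22
Sum of waiting times = 55
Average waiting time = 55/5 = 11.0

11.0


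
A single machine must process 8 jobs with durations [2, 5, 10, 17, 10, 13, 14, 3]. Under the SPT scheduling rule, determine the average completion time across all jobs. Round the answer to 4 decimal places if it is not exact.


Sort jobs by processing time (SPT order): [2, 3, 5, 10, 10, 13, 14, 17]
Compute completion times sequentially:
  Job 1: processing = 2, completes at 2
  Job 2: processing = 3, completes at 5
  Job 3: processing = 5, completes at 10
  Job 4: processing = 10, completes at 20
  Job 5: processing = 10, completes at 30
  Job 6: processing = 13, completes at 43
  Job 7: processing = 14, completes at 57
  Job 8: processing = 17, completes at 74
Sum of completion times = 241
Average completion time = 241/8 = 30.125

30.125


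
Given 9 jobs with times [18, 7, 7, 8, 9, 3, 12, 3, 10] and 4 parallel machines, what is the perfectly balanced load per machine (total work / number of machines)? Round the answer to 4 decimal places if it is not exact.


Total processing time = 18 + 7 + 7 + 8 + 9 + 3 + 12 + 3 + 10 = 77
Number of machines = 4
Ideal balanced load = 77 / 4 = 19.25

19.25


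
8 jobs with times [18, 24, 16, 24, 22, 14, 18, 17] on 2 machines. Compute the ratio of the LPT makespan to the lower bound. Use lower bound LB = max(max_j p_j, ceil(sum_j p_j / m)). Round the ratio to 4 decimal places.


LPT order: [24, 24, 22, 18, 18, 17, 16, 14]
Machine loads after assignment: [77, 76]
LPT makespan = 77
Lower bound = max(max_job, ceil(total/2)) = max(24, 77) = 77
Ratio = 77 / 77 = 1.0

1.0


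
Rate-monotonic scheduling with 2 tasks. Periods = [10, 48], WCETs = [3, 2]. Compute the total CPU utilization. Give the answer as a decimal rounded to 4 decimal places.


Compute individual utilizations (exact fractions):
  Task 1: C/T = 3/10 (approx. 0.3)
  Task 2: C/T = 2/48 = 1/24 (approx. 0.0417)
Total utilization U = 3/10 + 1/24 = 41/120
Rounded to 4 decimal places: U = 0.3417
RM (Liu & Layland) bound for 2 tasks = 0.828427; compare with U = 41/120 (approx. 0.341667)
U <= bound, so schedulable by RM sufficient condition.

0.3417


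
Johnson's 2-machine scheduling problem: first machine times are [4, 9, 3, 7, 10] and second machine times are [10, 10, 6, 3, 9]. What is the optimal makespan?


Apply Johnson's rule:
  Group 1 (a <= b): [(3, 3, 6), (1, 4, 10), (2, 9, 10)]
  Group 2 (a > b): [(5, 10, 9), (4, 7, 3)]
Optimal job order: [3, 1, 2, 5, 4]
Schedule:
  Job 3: M1 done at 3, M2 done at 9
  Job 1: M1 done at 7, M2 done at 19
  Job 2: M1 done at 16, M2 done at 29
  Job 5: M1 done at 26, M2 done at 38
  Job 4: M1 done at 33, M2 done at 41
Makespan = 41

41


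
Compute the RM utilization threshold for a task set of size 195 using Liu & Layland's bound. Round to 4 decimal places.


Compute 2^(1/195) = 1.0035609260
Subtract 1: 1.0035609260 - 1 = 0.0035609260
Multiply by n: 195 * 0.0035609260 = 0.6943805700
Round to 4 dp: 0.6944

0.6944


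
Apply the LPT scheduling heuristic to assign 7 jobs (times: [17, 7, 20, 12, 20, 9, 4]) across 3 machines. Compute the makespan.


Sort jobs in decreasing order (LPT): [20, 20, 17, 12, 9, 7, 4]
Assign each job to the least loaded machine:
  Machine 1: jobs [20, 9], load = 29
  Machine 2: jobs [20, 7, 4], load = 31
  Machine 3: jobs [17, 12], load = 29
Makespan = max load = 31

31


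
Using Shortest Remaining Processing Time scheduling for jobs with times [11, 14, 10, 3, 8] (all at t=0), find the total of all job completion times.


Since all jobs arrive at t=0, SRPT equals SPT ordering.
SPT order: [3, 8, 10, 11, 14]
Completion times:
  Job 1: p=3, C=3
  Job 2: p=8, C=11
  Job 3: p=10, C=21
  Job 4: p=11, C=32
  Job 5: p=14, C=46
Total completion time = 3 + 11 + 21 + 32 + 46 = 113

113


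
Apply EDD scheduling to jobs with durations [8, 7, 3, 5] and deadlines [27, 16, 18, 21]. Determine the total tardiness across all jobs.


Sort by due date (EDD order): [(7, 16), (3, 18), (5, 21), (8, 27)]
Compute completion times and tardiness:
  Job 1: p=7, d=16, C=7, tardiness=max(0,7-16)=0
  Job 2: p=3, d=18, C=10, tardiness=max(0,10-18)=0
  Job 3: p=5, d=21, C=15, tardiness=max(0,15-21)=0
  Job 4: p=8, d=27, C=23, tardiness=max(0,23-27)=0
Total tardiness = 0

0


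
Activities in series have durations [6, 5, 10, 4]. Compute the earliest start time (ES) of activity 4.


Activity 4 starts after activities 1 through 3 complete.
Predecessor durations: [6, 5, 10]
ES = 6 + 5 + 10 = 21

21


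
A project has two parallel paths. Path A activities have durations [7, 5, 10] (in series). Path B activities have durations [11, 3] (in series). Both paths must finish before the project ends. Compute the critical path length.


Path A total = 7 + 5 + 10 = 22
Path B total = 11 + 3 = 14
Critical path = longest path = max(22, 14) = 22

22


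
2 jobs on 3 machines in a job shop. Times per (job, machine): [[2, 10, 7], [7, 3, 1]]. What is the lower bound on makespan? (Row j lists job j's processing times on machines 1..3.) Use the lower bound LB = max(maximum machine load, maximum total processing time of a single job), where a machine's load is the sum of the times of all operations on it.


Machine loads:
  Machine 1: 2 + 7 = 9
  Machine 2: 10 + 3 = 13
  Machine 3: 7 + 1 = 8
Max machine load = 13
Job totals:
  Job 1: 19
  Job 2: 11
Max job total = 19
Lower bound = max(13, 19) = 19

19


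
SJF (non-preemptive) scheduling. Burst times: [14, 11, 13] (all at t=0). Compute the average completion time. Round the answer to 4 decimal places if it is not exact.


SJF order (ascending): [11, 13, 14]
Completion times:
  Job 1: burst=11, C=11
  Job 2: burst=13, C=24
  Job 3: burst=14, C=38
Average completion = 73/3 = 24.3333

24.3333


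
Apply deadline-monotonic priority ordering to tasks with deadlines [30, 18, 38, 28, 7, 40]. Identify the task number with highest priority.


Sort tasks by relative deadline (ascending):
  Task 5: deadline = 7
  Task 2: deadline = 18
  Task 4: deadline = 28
  Task 1: deadline = 30
  Task 3: deadline = 38
  Task 6: deadline = 40
Priority order (highest first): [5, 2, 4, 1, 3, 6]
Highest priority task = 5

5


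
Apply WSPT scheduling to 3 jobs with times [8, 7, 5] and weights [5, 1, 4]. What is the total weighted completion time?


Compute p/w ratios and sort ascending (WSPT): [(5, 4), (8, 5), (7, 1)]
Compute weighted completion times:
  Job (p=5,w=4): C=5, w*C=4*5=20
  Job (p=8,w=5): C=13, w*C=5*13=65
  Job (p=7,w=1): C=20, w*C=1*20=20
Total weighted completion time = 105

105


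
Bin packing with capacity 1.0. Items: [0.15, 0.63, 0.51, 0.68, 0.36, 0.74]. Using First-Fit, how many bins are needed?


Place items sequentially using First-Fit:
  Item 0.15 -> new Bin 1
  Item 0.63 -> Bin 1 (now 0.78)
  Item 0.51 -> new Bin 2
  Item 0.68 -> new Bin 3
  Item 0.36 -> Bin 2 (now 0.87)
  Item 0.74 -> new Bin 4
Total bins used = 4

4


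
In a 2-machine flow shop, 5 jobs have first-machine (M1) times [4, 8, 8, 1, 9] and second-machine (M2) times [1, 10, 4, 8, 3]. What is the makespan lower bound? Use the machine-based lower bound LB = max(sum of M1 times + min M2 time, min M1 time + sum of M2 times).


LB1 = sum(M1 times) + min(M2 times) = 30 + 1 = 31
LB2 = min(M1 times) + sum(M2 times) = 1 + 26 = 27
Lower bound = max(LB1, LB2) = max(31, 27) = 31

31


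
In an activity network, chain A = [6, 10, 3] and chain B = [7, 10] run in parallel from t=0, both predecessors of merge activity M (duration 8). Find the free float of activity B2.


ES(B2) = sum of predecessors on chain B = 7
EF(B2) = ES + duration = 7 + 10 = 17
Successor of B2 is M. ES(M) = max(sum(A), sum(B)) = max(19, 17) = 19
Free float = ES(successor) - EF(current) = 19 - 17 = 2

2


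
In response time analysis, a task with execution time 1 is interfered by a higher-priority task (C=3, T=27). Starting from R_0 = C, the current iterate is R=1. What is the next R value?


R_next = C + ceil(R_prev / T_hp) * C_hp
ceil(1 / 27) = ceil(0.037) = 1
Interference = 1 * 3 = 3
R_next = 1 + 3 = 4

4


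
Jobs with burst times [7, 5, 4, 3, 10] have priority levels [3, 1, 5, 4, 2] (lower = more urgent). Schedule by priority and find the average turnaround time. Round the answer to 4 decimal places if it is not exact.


Sort by priority (ascending = highest first):
Order: [(1, 5), (2, 10), (3, 7), (4, 3), (5, 4)]
Completion times:
  Priority 1, burst=5, C=5
  Priority 2, burst=10, C=15
  Priority 3, burst=7, C=22
  Priority 4, burst=3, C=25
  Priority 5, burst=4, C=29
Average turnaround = 96/5 = 19.2

19.2


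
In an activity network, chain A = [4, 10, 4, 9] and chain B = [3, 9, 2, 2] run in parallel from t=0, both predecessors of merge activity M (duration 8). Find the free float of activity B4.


ES(B4) = sum of predecessors on chain B = 14
EF(B4) = ES + duration = 14 + 2 = 16
Successor of B4 is M. ES(M) = max(sum(A), sum(B)) = max(27, 16) = 27
Free float = ES(successor) - EF(current) = 27 - 16 = 11

11


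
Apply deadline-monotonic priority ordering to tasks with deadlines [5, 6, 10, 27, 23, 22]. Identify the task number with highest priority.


Sort tasks by relative deadline (ascending):
  Task 1: deadline = 5
  Task 2: deadline = 6
  Task 3: deadline = 10
  Task 6: deadline = 22
  Task 5: deadline = 23
  Task 4: deadline = 27
Priority order (highest first): [1, 2, 3, 6, 5, 4]
Highest priority task = 1

1


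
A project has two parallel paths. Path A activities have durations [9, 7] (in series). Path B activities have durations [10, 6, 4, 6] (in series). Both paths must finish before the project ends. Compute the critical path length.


Path A total = 9 + 7 = 16
Path B total = 10 + 6 + 4 + 6 = 26
Critical path = longest path = max(16, 26) = 26

26


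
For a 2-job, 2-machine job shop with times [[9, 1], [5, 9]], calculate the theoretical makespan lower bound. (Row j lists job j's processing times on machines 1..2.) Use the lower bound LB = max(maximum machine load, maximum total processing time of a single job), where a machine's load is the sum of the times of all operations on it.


Machine loads:
  Machine 1: 9 + 5 = 14
  Machine 2: 1 + 9 = 10
Max machine load = 14
Job totals:
  Job 1: 10
  Job 2: 14
Max job total = 14
Lower bound = max(14, 14) = 14

14


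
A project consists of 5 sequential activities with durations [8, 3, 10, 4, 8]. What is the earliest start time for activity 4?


Activity 4 starts after activities 1 through 3 complete.
Predecessor durations: [8, 3, 10]
ES = 8 + 3 + 10 = 21

21


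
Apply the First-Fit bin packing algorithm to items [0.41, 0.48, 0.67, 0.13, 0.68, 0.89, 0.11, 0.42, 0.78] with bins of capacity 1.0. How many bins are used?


Place items sequentially using First-Fit:
  Item 0.41 -> new Bin 1
  Item 0.48 -> Bin 1 (now 0.89)
  Item 0.67 -> new Bin 2
  Item 0.13 -> Bin 2 (now 0.8)
  Item 0.68 -> new Bin 3
  Item 0.89 -> new Bin 4
  Item 0.11 -> Bin 1 (now 1.0)
  Item 0.42 -> new Bin 5
  Item 0.78 -> new Bin 6
Total bins used = 6

6


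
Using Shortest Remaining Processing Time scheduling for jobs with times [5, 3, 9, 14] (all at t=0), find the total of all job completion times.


Since all jobs arrive at t=0, SRPT equals SPT ordering.
SPT order: [3, 5, 9, 14]
Completion times:
  Job 1: p=3, C=3
  Job 2: p=5, C=8
  Job 3: p=9, C=17
  Job 4: p=14, C=31
Total completion time = 3 + 8 + 17 + 31 = 59

59


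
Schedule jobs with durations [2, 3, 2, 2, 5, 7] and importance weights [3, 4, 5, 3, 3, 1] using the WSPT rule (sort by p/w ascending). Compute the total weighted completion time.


Compute p/w ratios and sort ascending (WSPT): [(2, 5), (2, 3), (2, 3), (3, 4), (5, 3), (7, 1)]
Compute weighted completion times:
  Job (p=2,w=5): C=2, w*C=5*2=10
  Job (p=2,w=3): C=4, w*C=3*4=12
  Job (p=2,w=3): C=6, w*C=3*6=18
  Job (p=3,w=4): C=9, w*C=4*9=36
  Job (p=5,w=3): C=14, w*C=3*14=42
  Job (p=7,w=1): C=21, w*C=1*21=21
Total weighted completion time = 139

139


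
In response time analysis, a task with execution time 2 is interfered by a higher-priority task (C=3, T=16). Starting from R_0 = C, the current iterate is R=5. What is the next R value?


R_next = C + ceil(R_prev / T_hp) * C_hp
ceil(5 / 16) = ceil(0.3125) = 1
Interference = 1 * 3 = 3
R_next = 2 + 3 = 5
R_next = R_prev, so the iteration has converged (response time = 5).

5


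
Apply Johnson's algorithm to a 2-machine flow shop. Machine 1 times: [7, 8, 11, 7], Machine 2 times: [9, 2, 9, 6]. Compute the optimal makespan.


Apply Johnson's rule:
  Group 1 (a <= b): [(1, 7, 9)]
  Group 2 (a > b): [(3, 11, 9), (4, 7, 6), (2, 8, 2)]
Optimal job order: [1, 3, 4, 2]
Schedule:
  Job 1: M1 done at 7, M2 done at 16
  Job 3: M1 done at 18, M2 done at 27
  Job 4: M1 done at 25, M2 done at 33
  Job 2: M1 done at 33, M2 done at 35
Makespan = 35

35


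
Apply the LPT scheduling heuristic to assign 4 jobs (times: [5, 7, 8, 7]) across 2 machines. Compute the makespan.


Sort jobs in decreasing order (LPT): [8, 7, 7, 5]
Assign each job to the least loaded machine:
  Machine 1: jobs [8, 5], load = 13
  Machine 2: jobs [7, 7], load = 14
Makespan = max load = 14

14


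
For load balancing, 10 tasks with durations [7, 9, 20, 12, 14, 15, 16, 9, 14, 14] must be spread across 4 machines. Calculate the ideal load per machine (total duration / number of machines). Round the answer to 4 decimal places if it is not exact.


Total processing time = 7 + 9 + 20 + 12 + 14 + 15 + 16 + 9 + 14 + 14 = 130
Number of machines = 4
Ideal balanced load = 130 / 4 = 32.5

32.5


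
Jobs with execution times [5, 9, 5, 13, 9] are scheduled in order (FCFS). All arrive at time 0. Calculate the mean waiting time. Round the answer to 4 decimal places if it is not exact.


FCFS order (as given): [5, 9, 5, 13, 9]
Waiting times:
  Job 1: wait = 0
  Job 2: wait = 5
  Job 3: wait = 14
  Job 4: wait = 19
  Job 5: wait = 32
Sum of waiting times = 70
Average waiting time = 70/5 = 14.0

14.0


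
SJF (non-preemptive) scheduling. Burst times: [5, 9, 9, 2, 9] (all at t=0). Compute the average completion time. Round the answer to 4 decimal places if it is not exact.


SJF order (ascending): [2, 5, 9, 9, 9]
Completion times:
  Job 1: burst=2, C=2
  Job 2: burst=5, C=7
  Job 3: burst=9, C=16
  Job 4: burst=9, C=25
  Job 5: burst=9, C=34
Average completion = 84/5 = 16.8

16.8


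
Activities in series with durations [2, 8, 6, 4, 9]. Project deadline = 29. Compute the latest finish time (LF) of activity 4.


LF(activity 4) = deadline - sum of successor durations
Successors: activities 5 through 5 with durations [9]
Sum of successor durations = 9
LF = 29 - 9 = 20

20


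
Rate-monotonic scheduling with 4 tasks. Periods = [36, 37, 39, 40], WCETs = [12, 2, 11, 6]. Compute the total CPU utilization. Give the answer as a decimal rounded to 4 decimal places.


Compute individual utilizations (exact fractions):
  Task 1: C/T = 12/36 = 1/3 (approx. 0.3333)
  Task 2: C/T = 2/37 (approx. 0.0541)
  Task 3: C/T = 11/39 (approx. 0.2821)
  Task 4: C/T = 6/40 = 3/20 (approx. 0.15)
Total utilization U = 1/3 + 2/37 + 11/39 + 3/20 = 7883/9620
Rounded to 4 decimal places: U = 0.8194
RM (Liu & Layland) bound for 4 tasks = 0.756828; compare with U = 7883/9620 (approx. 0.819439)
bound < U <= 1, so the RM sufficient condition is not met (inconclusive; an exact test such as response-time analysis is needed).

0.8194


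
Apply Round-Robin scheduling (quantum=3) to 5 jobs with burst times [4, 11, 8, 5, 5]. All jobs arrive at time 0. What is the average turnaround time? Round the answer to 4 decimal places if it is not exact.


Time quantum = 3
Execution trace:
  J1 runs 3 units, time = 3
  J2 runs 3 units, time = 6
  J3 runs 3 units, time = 9
  J4 runs 3 units, time = 12
  J5 runs 3 units, time = 15
  J1 runs 1 units, time = 16
  J2 runs 3 units, time = 19
  J3 runs 3 units, time = 22
  J4 runs 2 units, time = 24
  J5 runs 2 units, time = 26
  J2 runs 3 units, time = 29
  J3 runs 2 units, time = 31
  J2 runs 2 units, time = 33
Finish times: [16, 33, 31, 24, 26]
Average turnaround = 130/5 = 26.0

26.0


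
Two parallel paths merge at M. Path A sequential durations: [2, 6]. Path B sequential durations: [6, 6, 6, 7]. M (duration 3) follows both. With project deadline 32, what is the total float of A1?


Forward pass: ES(A1) = sum of predecessors on chain A = 0
EF = ES + duration = 0 + 2 = 2
Backward pass: LF(M) = deadline = 32; LS(M) = 32 - 3 = 29
LF(A1) = LS(M) - sum(successors on chain A) = 29 - 6 = 23
LS = LF - duration = 23 - 2 = 21
Total float = LS - ES = 21 - 0 = 21

21


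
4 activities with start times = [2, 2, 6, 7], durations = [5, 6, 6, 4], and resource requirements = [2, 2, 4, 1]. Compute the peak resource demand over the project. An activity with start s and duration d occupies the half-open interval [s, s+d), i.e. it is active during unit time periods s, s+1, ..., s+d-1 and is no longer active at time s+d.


Each activity i is active on [start_i, start_i + duration_i).
Compute total resource usage per time slot:
  t=0: active resources = [], total = 0
  t=1: active resources = [], total = 0
  t=2: active resources = [2, 2], total = 4
  t=3: active resources = [2, 2], total = 4
  t=4: active resources = [2, 2], total = 4
  t=5: active resources = [2, 2], total = 4
  t=6: active resources = [2, 2, 4], total = 8
  t=7: active resources = [2, 4, 1], total = 7
  t=8: active resources = [4, 1], total = 5
  t=9: active resources = [4, 1], total = 5
  t=10: active resources = [4, 1], total = 5
  t=11: active resources = [4], total = 4
Peak resource demand = 8

8


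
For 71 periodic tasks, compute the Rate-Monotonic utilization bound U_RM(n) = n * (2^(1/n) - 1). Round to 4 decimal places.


Compute 2^(1/71) = 1.0098104463
Subtract 1: 1.0098104463 - 1 = 0.0098104463
Multiply by n: 71 * 0.0098104463 = 0.6965416873
Round to 4 dp: 0.6965

0.6965


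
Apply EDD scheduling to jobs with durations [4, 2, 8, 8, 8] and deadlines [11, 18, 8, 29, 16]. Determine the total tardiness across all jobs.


Sort by due date (EDD order): [(8, 8), (4, 11), (8, 16), (2, 18), (8, 29)]
Compute completion times and tardiness:
  Job 1: p=8, d=8, C=8, tardiness=max(0,8-8)=0
  Job 2: p=4, d=11, C=12, tardiness=max(0,12-11)=1
  Job 3: p=8, d=16, C=20, tardiness=max(0,20-16)=4
  Job 4: p=2, d=18, C=22, tardiness=max(0,22-18)=4
  Job 5: p=8, d=29, C=30, tardiness=max(0,30-29)=1
Total tardiness = 10

10


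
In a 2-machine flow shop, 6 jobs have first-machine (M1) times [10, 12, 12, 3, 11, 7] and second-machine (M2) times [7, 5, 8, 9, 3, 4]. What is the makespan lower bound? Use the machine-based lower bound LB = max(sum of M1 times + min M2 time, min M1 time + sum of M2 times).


LB1 = sum(M1 times) + min(M2 times) = 55 + 3 = 58
LB2 = min(M1 times) + sum(M2 times) = 3 + 36 = 39
Lower bound = max(LB1, LB2) = max(58, 39) = 58

58


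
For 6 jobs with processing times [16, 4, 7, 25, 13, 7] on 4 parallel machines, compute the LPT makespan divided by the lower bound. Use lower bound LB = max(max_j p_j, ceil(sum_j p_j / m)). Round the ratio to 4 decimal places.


LPT order: [25, 16, 13, 7, 7, 4]
Machine loads after assignment: [25, 16, 17, 14]
LPT makespan = 25
Lower bound = max(max_job, ceil(total/4)) = max(25, 18) = 25
Ratio = 25 / 25 = 1.0

1.0


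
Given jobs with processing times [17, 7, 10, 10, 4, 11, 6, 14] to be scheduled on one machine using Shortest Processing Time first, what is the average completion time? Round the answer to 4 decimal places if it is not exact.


Sort jobs by processing time (SPT order): [4, 6, 7, 10, 10, 11, 14, 17]
Compute completion times sequentially:
  Job 1: processing = 4, completes at 4
  Job 2: processing = 6, completes at 10
  Job 3: processing = 7, completes at 17
  Job 4: processing = 10, completes at 27
  Job 5: processing = 10, completes at 37
  Job 6: processing = 11, completes at 48
  Job 7: processing = 14, completes at 62
  Job 8: processing = 17, completes at 79
Sum of completion times = 284
Average completion time = 284/8 = 35.5

35.5


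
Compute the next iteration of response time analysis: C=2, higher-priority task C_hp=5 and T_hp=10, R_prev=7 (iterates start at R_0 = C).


R_next = C + ceil(R_prev / T_hp) * C_hp
ceil(7 / 10) = ceil(0.7) = 1
Interference = 1 * 5 = 5
R_next = 2 + 5 = 7
R_next = R_prev, so the iteration has converged (response time = 7).

7


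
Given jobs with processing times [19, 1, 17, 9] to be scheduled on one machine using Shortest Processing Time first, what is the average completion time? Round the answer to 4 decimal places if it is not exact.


Sort jobs by processing time (SPT order): [1, 9, 17, 19]
Compute completion times sequentially:
  Job 1: processing = 1, completes at 1
  Job 2: processing = 9, completes at 10
  Job 3: processing = 17, completes at 27
  Job 4: processing = 19, completes at 46
Sum of completion times = 84
Average completion time = 84/4 = 21.0

21.0


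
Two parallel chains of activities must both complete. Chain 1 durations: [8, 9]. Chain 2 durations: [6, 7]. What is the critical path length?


Path A total = 8 + 9 = 17
Path B total = 6 + 7 = 13
Critical path = longest path = max(17, 13) = 17

17


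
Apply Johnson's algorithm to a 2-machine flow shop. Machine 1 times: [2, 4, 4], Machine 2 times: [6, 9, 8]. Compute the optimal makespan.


Apply Johnson's rule:
  Group 1 (a <= b): [(1, 2, 6), (2, 4, 9), (3, 4, 8)]
  Group 2 (a > b): []
Optimal job order: [1, 2, 3]
Schedule:
  Job 1: M1 done at 2, M2 done at 8
  Job 2: M1 done at 6, M2 done at 17
  Job 3: M1 done at 10, M2 done at 25
Makespan = 25

25


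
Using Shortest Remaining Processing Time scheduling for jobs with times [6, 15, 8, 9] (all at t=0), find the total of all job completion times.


Since all jobs arrive at t=0, SRPT equals SPT ordering.
SPT order: [6, 8, 9, 15]
Completion times:
  Job 1: p=6, C=6
  Job 2: p=8, C=14
  Job 3: p=9, C=23
  Job 4: p=15, C=38
Total completion time = 6 + 14 + 23 + 38 = 81

81
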